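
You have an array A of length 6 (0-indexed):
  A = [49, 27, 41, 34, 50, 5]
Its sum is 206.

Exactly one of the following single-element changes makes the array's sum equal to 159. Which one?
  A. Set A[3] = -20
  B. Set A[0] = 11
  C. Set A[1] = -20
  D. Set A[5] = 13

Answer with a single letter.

Option A: A[3] 34->-20, delta=-54, new_sum=206+(-54)=152
Option B: A[0] 49->11, delta=-38, new_sum=206+(-38)=168
Option C: A[1] 27->-20, delta=-47, new_sum=206+(-47)=159 <-- matches target
Option D: A[5] 5->13, delta=8, new_sum=206+(8)=214

Answer: C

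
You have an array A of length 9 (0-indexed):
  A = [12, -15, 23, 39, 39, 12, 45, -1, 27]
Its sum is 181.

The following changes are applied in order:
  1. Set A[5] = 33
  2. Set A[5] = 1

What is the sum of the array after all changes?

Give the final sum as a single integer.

Initial sum: 181
Change 1: A[5] 12 -> 33, delta = 21, sum = 202
Change 2: A[5] 33 -> 1, delta = -32, sum = 170

Answer: 170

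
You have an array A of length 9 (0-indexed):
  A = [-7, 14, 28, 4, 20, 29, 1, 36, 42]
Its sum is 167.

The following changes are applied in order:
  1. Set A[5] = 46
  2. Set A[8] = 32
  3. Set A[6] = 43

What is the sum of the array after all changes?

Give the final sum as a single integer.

Initial sum: 167
Change 1: A[5] 29 -> 46, delta = 17, sum = 184
Change 2: A[8] 42 -> 32, delta = -10, sum = 174
Change 3: A[6] 1 -> 43, delta = 42, sum = 216

Answer: 216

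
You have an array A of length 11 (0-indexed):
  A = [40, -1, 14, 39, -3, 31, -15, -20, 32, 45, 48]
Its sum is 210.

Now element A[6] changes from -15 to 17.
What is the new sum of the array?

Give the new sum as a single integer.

Answer: 242

Derivation:
Old value at index 6: -15
New value at index 6: 17
Delta = 17 - -15 = 32
New sum = old_sum + delta = 210 + (32) = 242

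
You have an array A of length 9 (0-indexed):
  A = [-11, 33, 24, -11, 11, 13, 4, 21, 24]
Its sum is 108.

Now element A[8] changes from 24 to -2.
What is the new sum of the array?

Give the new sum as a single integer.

Answer: 82

Derivation:
Old value at index 8: 24
New value at index 8: -2
Delta = -2 - 24 = -26
New sum = old_sum + delta = 108 + (-26) = 82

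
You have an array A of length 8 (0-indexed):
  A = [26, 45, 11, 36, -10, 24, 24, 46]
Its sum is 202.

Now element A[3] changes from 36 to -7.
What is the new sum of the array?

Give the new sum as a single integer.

Old value at index 3: 36
New value at index 3: -7
Delta = -7 - 36 = -43
New sum = old_sum + delta = 202 + (-43) = 159

Answer: 159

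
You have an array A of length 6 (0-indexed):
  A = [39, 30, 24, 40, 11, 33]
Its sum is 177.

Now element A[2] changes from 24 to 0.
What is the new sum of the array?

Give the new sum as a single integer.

Answer: 153

Derivation:
Old value at index 2: 24
New value at index 2: 0
Delta = 0 - 24 = -24
New sum = old_sum + delta = 177 + (-24) = 153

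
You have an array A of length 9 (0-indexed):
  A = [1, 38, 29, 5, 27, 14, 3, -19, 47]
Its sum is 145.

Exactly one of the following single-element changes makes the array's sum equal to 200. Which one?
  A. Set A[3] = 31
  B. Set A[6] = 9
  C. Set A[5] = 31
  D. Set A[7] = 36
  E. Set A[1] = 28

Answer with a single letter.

Answer: D

Derivation:
Option A: A[3] 5->31, delta=26, new_sum=145+(26)=171
Option B: A[6] 3->9, delta=6, new_sum=145+(6)=151
Option C: A[5] 14->31, delta=17, new_sum=145+(17)=162
Option D: A[7] -19->36, delta=55, new_sum=145+(55)=200 <-- matches target
Option E: A[1] 38->28, delta=-10, new_sum=145+(-10)=135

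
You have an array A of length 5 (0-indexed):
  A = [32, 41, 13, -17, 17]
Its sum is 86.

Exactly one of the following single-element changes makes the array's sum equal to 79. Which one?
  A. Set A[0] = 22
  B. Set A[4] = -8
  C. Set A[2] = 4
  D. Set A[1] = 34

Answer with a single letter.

Option A: A[0] 32->22, delta=-10, new_sum=86+(-10)=76
Option B: A[4] 17->-8, delta=-25, new_sum=86+(-25)=61
Option C: A[2] 13->4, delta=-9, new_sum=86+(-9)=77
Option D: A[1] 41->34, delta=-7, new_sum=86+(-7)=79 <-- matches target

Answer: D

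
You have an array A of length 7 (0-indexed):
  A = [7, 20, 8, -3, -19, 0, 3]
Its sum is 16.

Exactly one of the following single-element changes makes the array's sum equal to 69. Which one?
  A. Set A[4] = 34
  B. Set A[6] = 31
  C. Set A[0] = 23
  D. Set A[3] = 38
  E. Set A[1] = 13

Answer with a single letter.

Answer: A

Derivation:
Option A: A[4] -19->34, delta=53, new_sum=16+(53)=69 <-- matches target
Option B: A[6] 3->31, delta=28, new_sum=16+(28)=44
Option C: A[0] 7->23, delta=16, new_sum=16+(16)=32
Option D: A[3] -3->38, delta=41, new_sum=16+(41)=57
Option E: A[1] 20->13, delta=-7, new_sum=16+(-7)=9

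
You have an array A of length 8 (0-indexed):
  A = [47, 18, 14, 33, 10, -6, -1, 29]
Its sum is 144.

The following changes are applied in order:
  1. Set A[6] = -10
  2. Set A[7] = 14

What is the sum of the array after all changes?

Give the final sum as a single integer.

Answer: 120

Derivation:
Initial sum: 144
Change 1: A[6] -1 -> -10, delta = -9, sum = 135
Change 2: A[7] 29 -> 14, delta = -15, sum = 120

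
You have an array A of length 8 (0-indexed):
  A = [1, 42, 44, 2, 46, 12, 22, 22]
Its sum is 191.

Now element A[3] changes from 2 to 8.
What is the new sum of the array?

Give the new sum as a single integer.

Answer: 197

Derivation:
Old value at index 3: 2
New value at index 3: 8
Delta = 8 - 2 = 6
New sum = old_sum + delta = 191 + (6) = 197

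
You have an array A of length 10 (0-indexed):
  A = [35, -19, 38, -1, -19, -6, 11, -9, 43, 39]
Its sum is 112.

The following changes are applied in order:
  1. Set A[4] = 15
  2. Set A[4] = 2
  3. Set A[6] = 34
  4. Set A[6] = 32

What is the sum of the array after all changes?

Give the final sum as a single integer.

Answer: 154

Derivation:
Initial sum: 112
Change 1: A[4] -19 -> 15, delta = 34, sum = 146
Change 2: A[4] 15 -> 2, delta = -13, sum = 133
Change 3: A[6] 11 -> 34, delta = 23, sum = 156
Change 4: A[6] 34 -> 32, delta = -2, sum = 154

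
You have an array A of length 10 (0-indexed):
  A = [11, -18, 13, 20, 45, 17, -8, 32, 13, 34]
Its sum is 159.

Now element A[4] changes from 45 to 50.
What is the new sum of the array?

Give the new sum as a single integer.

Answer: 164

Derivation:
Old value at index 4: 45
New value at index 4: 50
Delta = 50 - 45 = 5
New sum = old_sum + delta = 159 + (5) = 164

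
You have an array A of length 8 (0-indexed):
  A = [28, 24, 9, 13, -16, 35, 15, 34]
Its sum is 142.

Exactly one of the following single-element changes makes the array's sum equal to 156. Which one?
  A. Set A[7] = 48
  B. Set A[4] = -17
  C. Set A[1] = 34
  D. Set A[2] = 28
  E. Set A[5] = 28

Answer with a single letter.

Option A: A[7] 34->48, delta=14, new_sum=142+(14)=156 <-- matches target
Option B: A[4] -16->-17, delta=-1, new_sum=142+(-1)=141
Option C: A[1] 24->34, delta=10, new_sum=142+(10)=152
Option D: A[2] 9->28, delta=19, new_sum=142+(19)=161
Option E: A[5] 35->28, delta=-7, new_sum=142+(-7)=135

Answer: A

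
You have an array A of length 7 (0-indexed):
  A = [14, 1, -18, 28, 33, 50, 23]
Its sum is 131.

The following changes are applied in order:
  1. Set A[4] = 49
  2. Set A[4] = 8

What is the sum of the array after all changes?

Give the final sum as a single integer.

Initial sum: 131
Change 1: A[4] 33 -> 49, delta = 16, sum = 147
Change 2: A[4] 49 -> 8, delta = -41, sum = 106

Answer: 106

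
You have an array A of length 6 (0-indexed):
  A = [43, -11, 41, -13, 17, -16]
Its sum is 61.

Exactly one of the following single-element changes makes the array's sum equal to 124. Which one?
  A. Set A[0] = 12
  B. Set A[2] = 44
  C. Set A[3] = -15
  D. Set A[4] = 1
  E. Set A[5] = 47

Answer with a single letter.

Option A: A[0] 43->12, delta=-31, new_sum=61+(-31)=30
Option B: A[2] 41->44, delta=3, new_sum=61+(3)=64
Option C: A[3] -13->-15, delta=-2, new_sum=61+(-2)=59
Option D: A[4] 17->1, delta=-16, new_sum=61+(-16)=45
Option E: A[5] -16->47, delta=63, new_sum=61+(63)=124 <-- matches target

Answer: E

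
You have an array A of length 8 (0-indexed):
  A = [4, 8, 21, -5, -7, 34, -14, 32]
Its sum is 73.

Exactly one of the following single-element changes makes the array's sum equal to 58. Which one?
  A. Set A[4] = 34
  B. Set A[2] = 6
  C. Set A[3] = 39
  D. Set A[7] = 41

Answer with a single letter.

Option A: A[4] -7->34, delta=41, new_sum=73+(41)=114
Option B: A[2] 21->6, delta=-15, new_sum=73+(-15)=58 <-- matches target
Option C: A[3] -5->39, delta=44, new_sum=73+(44)=117
Option D: A[7] 32->41, delta=9, new_sum=73+(9)=82

Answer: B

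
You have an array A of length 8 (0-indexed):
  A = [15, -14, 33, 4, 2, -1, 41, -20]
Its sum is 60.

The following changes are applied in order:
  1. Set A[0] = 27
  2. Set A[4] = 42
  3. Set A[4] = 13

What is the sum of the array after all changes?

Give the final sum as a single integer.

Answer: 83

Derivation:
Initial sum: 60
Change 1: A[0] 15 -> 27, delta = 12, sum = 72
Change 2: A[4] 2 -> 42, delta = 40, sum = 112
Change 3: A[4] 42 -> 13, delta = -29, sum = 83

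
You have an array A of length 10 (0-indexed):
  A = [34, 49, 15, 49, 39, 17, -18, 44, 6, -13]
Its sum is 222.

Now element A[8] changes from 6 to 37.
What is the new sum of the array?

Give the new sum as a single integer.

Answer: 253

Derivation:
Old value at index 8: 6
New value at index 8: 37
Delta = 37 - 6 = 31
New sum = old_sum + delta = 222 + (31) = 253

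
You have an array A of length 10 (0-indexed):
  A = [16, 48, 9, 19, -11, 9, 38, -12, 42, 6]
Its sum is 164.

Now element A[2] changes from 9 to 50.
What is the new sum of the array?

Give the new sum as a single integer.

Old value at index 2: 9
New value at index 2: 50
Delta = 50 - 9 = 41
New sum = old_sum + delta = 164 + (41) = 205

Answer: 205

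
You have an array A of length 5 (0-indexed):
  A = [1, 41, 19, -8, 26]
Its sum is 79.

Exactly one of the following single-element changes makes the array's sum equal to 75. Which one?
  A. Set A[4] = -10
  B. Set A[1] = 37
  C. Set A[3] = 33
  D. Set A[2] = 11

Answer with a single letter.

Option A: A[4] 26->-10, delta=-36, new_sum=79+(-36)=43
Option B: A[1] 41->37, delta=-4, new_sum=79+(-4)=75 <-- matches target
Option C: A[3] -8->33, delta=41, new_sum=79+(41)=120
Option D: A[2] 19->11, delta=-8, new_sum=79+(-8)=71

Answer: B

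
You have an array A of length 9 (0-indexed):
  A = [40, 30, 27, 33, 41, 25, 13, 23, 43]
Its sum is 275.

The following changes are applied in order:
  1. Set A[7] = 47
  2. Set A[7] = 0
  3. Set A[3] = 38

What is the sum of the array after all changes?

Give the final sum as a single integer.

Initial sum: 275
Change 1: A[7] 23 -> 47, delta = 24, sum = 299
Change 2: A[7] 47 -> 0, delta = -47, sum = 252
Change 3: A[3] 33 -> 38, delta = 5, sum = 257

Answer: 257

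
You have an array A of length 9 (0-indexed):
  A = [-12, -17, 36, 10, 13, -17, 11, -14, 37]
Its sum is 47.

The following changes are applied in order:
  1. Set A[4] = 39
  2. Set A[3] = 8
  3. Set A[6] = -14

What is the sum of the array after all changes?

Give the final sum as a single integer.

Initial sum: 47
Change 1: A[4] 13 -> 39, delta = 26, sum = 73
Change 2: A[3] 10 -> 8, delta = -2, sum = 71
Change 3: A[6] 11 -> -14, delta = -25, sum = 46

Answer: 46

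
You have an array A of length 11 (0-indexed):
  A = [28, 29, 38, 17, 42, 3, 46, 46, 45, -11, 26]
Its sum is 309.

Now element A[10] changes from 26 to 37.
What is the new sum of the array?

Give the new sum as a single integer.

Answer: 320

Derivation:
Old value at index 10: 26
New value at index 10: 37
Delta = 37 - 26 = 11
New sum = old_sum + delta = 309 + (11) = 320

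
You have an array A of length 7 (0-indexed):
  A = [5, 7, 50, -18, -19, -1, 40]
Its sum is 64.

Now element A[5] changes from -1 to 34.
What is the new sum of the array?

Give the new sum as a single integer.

Answer: 99

Derivation:
Old value at index 5: -1
New value at index 5: 34
Delta = 34 - -1 = 35
New sum = old_sum + delta = 64 + (35) = 99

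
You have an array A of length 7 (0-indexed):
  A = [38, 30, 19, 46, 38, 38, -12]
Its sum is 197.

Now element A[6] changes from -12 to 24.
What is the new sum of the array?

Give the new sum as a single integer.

Answer: 233

Derivation:
Old value at index 6: -12
New value at index 6: 24
Delta = 24 - -12 = 36
New sum = old_sum + delta = 197 + (36) = 233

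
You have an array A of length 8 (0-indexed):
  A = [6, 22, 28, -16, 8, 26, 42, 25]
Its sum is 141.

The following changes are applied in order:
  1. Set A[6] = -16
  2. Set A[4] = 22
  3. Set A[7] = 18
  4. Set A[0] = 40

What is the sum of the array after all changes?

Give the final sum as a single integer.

Initial sum: 141
Change 1: A[6] 42 -> -16, delta = -58, sum = 83
Change 2: A[4] 8 -> 22, delta = 14, sum = 97
Change 3: A[7] 25 -> 18, delta = -7, sum = 90
Change 4: A[0] 6 -> 40, delta = 34, sum = 124

Answer: 124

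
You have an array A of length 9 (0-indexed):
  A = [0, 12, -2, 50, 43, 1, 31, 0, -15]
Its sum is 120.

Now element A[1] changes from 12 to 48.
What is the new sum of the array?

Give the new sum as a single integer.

Answer: 156

Derivation:
Old value at index 1: 12
New value at index 1: 48
Delta = 48 - 12 = 36
New sum = old_sum + delta = 120 + (36) = 156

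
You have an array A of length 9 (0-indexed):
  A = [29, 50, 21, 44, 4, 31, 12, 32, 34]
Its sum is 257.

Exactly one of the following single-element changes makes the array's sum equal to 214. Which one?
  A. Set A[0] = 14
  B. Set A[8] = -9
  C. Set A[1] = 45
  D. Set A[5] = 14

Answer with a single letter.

Answer: B

Derivation:
Option A: A[0] 29->14, delta=-15, new_sum=257+(-15)=242
Option B: A[8] 34->-9, delta=-43, new_sum=257+(-43)=214 <-- matches target
Option C: A[1] 50->45, delta=-5, new_sum=257+(-5)=252
Option D: A[5] 31->14, delta=-17, new_sum=257+(-17)=240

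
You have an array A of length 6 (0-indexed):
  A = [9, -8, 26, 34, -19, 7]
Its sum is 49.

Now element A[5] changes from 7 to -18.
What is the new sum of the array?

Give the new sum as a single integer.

Answer: 24

Derivation:
Old value at index 5: 7
New value at index 5: -18
Delta = -18 - 7 = -25
New sum = old_sum + delta = 49 + (-25) = 24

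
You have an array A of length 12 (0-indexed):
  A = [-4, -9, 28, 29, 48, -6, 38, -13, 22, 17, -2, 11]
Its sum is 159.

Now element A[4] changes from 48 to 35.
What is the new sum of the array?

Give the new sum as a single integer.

Old value at index 4: 48
New value at index 4: 35
Delta = 35 - 48 = -13
New sum = old_sum + delta = 159 + (-13) = 146

Answer: 146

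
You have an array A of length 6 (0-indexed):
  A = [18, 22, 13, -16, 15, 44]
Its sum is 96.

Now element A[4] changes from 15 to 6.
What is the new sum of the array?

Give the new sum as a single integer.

Answer: 87

Derivation:
Old value at index 4: 15
New value at index 4: 6
Delta = 6 - 15 = -9
New sum = old_sum + delta = 96 + (-9) = 87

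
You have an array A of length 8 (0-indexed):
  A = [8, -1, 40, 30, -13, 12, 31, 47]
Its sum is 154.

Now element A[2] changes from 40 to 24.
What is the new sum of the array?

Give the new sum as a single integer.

Old value at index 2: 40
New value at index 2: 24
Delta = 24 - 40 = -16
New sum = old_sum + delta = 154 + (-16) = 138

Answer: 138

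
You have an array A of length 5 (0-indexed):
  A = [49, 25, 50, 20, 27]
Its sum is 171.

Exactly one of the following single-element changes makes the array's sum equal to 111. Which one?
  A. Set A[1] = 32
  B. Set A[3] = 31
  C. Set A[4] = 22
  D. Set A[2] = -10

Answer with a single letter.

Option A: A[1] 25->32, delta=7, new_sum=171+(7)=178
Option B: A[3] 20->31, delta=11, new_sum=171+(11)=182
Option C: A[4] 27->22, delta=-5, new_sum=171+(-5)=166
Option D: A[2] 50->-10, delta=-60, new_sum=171+(-60)=111 <-- matches target

Answer: D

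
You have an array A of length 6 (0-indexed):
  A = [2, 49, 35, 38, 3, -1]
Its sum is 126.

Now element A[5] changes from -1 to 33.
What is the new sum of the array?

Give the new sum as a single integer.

Old value at index 5: -1
New value at index 5: 33
Delta = 33 - -1 = 34
New sum = old_sum + delta = 126 + (34) = 160

Answer: 160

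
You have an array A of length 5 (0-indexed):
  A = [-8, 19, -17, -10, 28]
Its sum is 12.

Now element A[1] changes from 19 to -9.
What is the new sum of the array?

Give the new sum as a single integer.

Old value at index 1: 19
New value at index 1: -9
Delta = -9 - 19 = -28
New sum = old_sum + delta = 12 + (-28) = -16

Answer: -16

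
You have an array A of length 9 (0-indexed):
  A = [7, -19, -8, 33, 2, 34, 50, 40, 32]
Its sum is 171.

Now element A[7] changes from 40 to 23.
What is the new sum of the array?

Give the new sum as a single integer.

Answer: 154

Derivation:
Old value at index 7: 40
New value at index 7: 23
Delta = 23 - 40 = -17
New sum = old_sum + delta = 171 + (-17) = 154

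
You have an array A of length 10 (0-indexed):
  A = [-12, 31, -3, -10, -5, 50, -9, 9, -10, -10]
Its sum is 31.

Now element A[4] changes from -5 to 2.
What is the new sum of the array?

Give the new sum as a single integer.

Old value at index 4: -5
New value at index 4: 2
Delta = 2 - -5 = 7
New sum = old_sum + delta = 31 + (7) = 38

Answer: 38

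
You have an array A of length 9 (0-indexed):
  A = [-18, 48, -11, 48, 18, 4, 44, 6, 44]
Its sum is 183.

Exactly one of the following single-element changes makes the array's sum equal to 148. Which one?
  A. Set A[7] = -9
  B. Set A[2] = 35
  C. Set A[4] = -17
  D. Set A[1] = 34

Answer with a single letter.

Answer: C

Derivation:
Option A: A[7] 6->-9, delta=-15, new_sum=183+(-15)=168
Option B: A[2] -11->35, delta=46, new_sum=183+(46)=229
Option C: A[4] 18->-17, delta=-35, new_sum=183+(-35)=148 <-- matches target
Option D: A[1] 48->34, delta=-14, new_sum=183+(-14)=169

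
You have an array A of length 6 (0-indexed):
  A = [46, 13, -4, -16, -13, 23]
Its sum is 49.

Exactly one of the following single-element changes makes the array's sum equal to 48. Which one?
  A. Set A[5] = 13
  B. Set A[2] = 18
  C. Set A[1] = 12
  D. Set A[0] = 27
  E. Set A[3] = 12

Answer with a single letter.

Answer: C

Derivation:
Option A: A[5] 23->13, delta=-10, new_sum=49+(-10)=39
Option B: A[2] -4->18, delta=22, new_sum=49+(22)=71
Option C: A[1] 13->12, delta=-1, new_sum=49+(-1)=48 <-- matches target
Option D: A[0] 46->27, delta=-19, new_sum=49+(-19)=30
Option E: A[3] -16->12, delta=28, new_sum=49+(28)=77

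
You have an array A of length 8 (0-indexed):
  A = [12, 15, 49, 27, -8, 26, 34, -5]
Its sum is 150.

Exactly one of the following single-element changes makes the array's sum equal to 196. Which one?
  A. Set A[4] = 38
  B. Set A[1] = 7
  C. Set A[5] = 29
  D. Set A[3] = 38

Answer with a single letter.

Answer: A

Derivation:
Option A: A[4] -8->38, delta=46, new_sum=150+(46)=196 <-- matches target
Option B: A[1] 15->7, delta=-8, new_sum=150+(-8)=142
Option C: A[5] 26->29, delta=3, new_sum=150+(3)=153
Option D: A[3] 27->38, delta=11, new_sum=150+(11)=161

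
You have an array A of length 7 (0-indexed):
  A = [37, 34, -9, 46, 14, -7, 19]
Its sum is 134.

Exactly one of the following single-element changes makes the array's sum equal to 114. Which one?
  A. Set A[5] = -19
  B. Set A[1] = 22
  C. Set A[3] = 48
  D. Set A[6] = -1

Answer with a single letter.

Option A: A[5] -7->-19, delta=-12, new_sum=134+(-12)=122
Option B: A[1] 34->22, delta=-12, new_sum=134+(-12)=122
Option C: A[3] 46->48, delta=2, new_sum=134+(2)=136
Option D: A[6] 19->-1, delta=-20, new_sum=134+(-20)=114 <-- matches target

Answer: D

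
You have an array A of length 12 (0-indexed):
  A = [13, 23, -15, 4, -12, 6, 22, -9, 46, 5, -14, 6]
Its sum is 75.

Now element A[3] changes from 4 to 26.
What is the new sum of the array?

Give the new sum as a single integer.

Answer: 97

Derivation:
Old value at index 3: 4
New value at index 3: 26
Delta = 26 - 4 = 22
New sum = old_sum + delta = 75 + (22) = 97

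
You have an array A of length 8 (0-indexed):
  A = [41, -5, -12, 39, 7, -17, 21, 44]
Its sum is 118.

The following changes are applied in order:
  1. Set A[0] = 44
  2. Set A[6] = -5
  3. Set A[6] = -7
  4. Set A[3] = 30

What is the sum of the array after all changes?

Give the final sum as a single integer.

Initial sum: 118
Change 1: A[0] 41 -> 44, delta = 3, sum = 121
Change 2: A[6] 21 -> -5, delta = -26, sum = 95
Change 3: A[6] -5 -> -7, delta = -2, sum = 93
Change 4: A[3] 39 -> 30, delta = -9, sum = 84

Answer: 84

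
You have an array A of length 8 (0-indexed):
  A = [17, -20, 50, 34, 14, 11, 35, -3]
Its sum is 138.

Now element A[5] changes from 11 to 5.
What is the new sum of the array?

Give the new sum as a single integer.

Answer: 132

Derivation:
Old value at index 5: 11
New value at index 5: 5
Delta = 5 - 11 = -6
New sum = old_sum + delta = 138 + (-6) = 132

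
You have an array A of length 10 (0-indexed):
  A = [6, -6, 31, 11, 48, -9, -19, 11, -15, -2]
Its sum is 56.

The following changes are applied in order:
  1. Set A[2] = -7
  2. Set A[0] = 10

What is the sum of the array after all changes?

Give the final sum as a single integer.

Initial sum: 56
Change 1: A[2] 31 -> -7, delta = -38, sum = 18
Change 2: A[0] 6 -> 10, delta = 4, sum = 22

Answer: 22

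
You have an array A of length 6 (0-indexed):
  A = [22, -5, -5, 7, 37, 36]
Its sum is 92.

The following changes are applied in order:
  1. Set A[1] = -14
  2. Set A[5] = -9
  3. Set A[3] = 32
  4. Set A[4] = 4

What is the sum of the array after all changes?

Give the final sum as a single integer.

Answer: 30

Derivation:
Initial sum: 92
Change 1: A[1] -5 -> -14, delta = -9, sum = 83
Change 2: A[5] 36 -> -9, delta = -45, sum = 38
Change 3: A[3] 7 -> 32, delta = 25, sum = 63
Change 4: A[4] 37 -> 4, delta = -33, sum = 30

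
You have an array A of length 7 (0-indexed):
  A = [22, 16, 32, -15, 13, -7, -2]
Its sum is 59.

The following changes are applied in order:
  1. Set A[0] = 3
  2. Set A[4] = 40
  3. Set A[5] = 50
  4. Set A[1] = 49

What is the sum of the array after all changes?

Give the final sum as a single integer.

Initial sum: 59
Change 1: A[0] 22 -> 3, delta = -19, sum = 40
Change 2: A[4] 13 -> 40, delta = 27, sum = 67
Change 3: A[5] -7 -> 50, delta = 57, sum = 124
Change 4: A[1] 16 -> 49, delta = 33, sum = 157

Answer: 157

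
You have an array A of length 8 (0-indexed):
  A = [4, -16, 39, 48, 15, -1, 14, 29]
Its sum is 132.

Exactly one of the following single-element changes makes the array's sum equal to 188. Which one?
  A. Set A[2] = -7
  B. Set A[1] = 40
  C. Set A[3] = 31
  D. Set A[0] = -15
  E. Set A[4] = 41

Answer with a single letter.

Answer: B

Derivation:
Option A: A[2] 39->-7, delta=-46, new_sum=132+(-46)=86
Option B: A[1] -16->40, delta=56, new_sum=132+(56)=188 <-- matches target
Option C: A[3] 48->31, delta=-17, new_sum=132+(-17)=115
Option D: A[0] 4->-15, delta=-19, new_sum=132+(-19)=113
Option E: A[4] 15->41, delta=26, new_sum=132+(26)=158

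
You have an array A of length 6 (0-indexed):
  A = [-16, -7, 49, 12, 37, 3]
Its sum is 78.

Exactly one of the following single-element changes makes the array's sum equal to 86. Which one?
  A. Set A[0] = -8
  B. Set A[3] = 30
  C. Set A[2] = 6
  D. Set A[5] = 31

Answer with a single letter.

Answer: A

Derivation:
Option A: A[0] -16->-8, delta=8, new_sum=78+(8)=86 <-- matches target
Option B: A[3] 12->30, delta=18, new_sum=78+(18)=96
Option C: A[2] 49->6, delta=-43, new_sum=78+(-43)=35
Option D: A[5] 3->31, delta=28, new_sum=78+(28)=106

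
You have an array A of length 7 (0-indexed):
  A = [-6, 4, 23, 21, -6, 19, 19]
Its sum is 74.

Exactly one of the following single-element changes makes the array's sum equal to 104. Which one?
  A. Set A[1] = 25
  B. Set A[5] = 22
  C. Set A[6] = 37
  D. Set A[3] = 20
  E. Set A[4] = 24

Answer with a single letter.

Option A: A[1] 4->25, delta=21, new_sum=74+(21)=95
Option B: A[5] 19->22, delta=3, new_sum=74+(3)=77
Option C: A[6] 19->37, delta=18, new_sum=74+(18)=92
Option D: A[3] 21->20, delta=-1, new_sum=74+(-1)=73
Option E: A[4] -6->24, delta=30, new_sum=74+(30)=104 <-- matches target

Answer: E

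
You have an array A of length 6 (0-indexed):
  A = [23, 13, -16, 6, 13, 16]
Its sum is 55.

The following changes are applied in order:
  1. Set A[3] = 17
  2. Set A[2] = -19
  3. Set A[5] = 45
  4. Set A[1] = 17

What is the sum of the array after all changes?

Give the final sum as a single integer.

Answer: 96

Derivation:
Initial sum: 55
Change 1: A[3] 6 -> 17, delta = 11, sum = 66
Change 2: A[2] -16 -> -19, delta = -3, sum = 63
Change 3: A[5] 16 -> 45, delta = 29, sum = 92
Change 4: A[1] 13 -> 17, delta = 4, sum = 96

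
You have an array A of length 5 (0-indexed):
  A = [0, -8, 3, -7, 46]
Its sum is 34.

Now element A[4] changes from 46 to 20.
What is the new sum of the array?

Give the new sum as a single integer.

Old value at index 4: 46
New value at index 4: 20
Delta = 20 - 46 = -26
New sum = old_sum + delta = 34 + (-26) = 8

Answer: 8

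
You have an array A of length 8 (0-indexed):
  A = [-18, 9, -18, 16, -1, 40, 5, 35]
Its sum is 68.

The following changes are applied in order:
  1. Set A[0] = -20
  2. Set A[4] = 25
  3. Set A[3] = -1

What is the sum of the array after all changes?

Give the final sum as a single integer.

Answer: 75

Derivation:
Initial sum: 68
Change 1: A[0] -18 -> -20, delta = -2, sum = 66
Change 2: A[4] -1 -> 25, delta = 26, sum = 92
Change 3: A[3] 16 -> -1, delta = -17, sum = 75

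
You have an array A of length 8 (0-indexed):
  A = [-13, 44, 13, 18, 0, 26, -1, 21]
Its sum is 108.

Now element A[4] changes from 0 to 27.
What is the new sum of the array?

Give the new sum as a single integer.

Old value at index 4: 0
New value at index 4: 27
Delta = 27 - 0 = 27
New sum = old_sum + delta = 108 + (27) = 135

Answer: 135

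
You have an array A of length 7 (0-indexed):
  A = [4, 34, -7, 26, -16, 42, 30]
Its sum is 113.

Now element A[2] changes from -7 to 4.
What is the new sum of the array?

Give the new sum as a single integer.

Answer: 124

Derivation:
Old value at index 2: -7
New value at index 2: 4
Delta = 4 - -7 = 11
New sum = old_sum + delta = 113 + (11) = 124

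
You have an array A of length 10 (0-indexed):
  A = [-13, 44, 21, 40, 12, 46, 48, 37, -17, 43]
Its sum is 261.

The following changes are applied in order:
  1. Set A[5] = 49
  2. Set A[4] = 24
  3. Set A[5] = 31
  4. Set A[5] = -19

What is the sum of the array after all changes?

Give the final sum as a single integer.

Initial sum: 261
Change 1: A[5] 46 -> 49, delta = 3, sum = 264
Change 2: A[4] 12 -> 24, delta = 12, sum = 276
Change 3: A[5] 49 -> 31, delta = -18, sum = 258
Change 4: A[5] 31 -> -19, delta = -50, sum = 208

Answer: 208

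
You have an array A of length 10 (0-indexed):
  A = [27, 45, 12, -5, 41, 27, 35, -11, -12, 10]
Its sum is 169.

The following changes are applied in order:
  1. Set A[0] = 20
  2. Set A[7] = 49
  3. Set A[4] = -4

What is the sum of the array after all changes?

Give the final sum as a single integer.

Initial sum: 169
Change 1: A[0] 27 -> 20, delta = -7, sum = 162
Change 2: A[7] -11 -> 49, delta = 60, sum = 222
Change 3: A[4] 41 -> -4, delta = -45, sum = 177

Answer: 177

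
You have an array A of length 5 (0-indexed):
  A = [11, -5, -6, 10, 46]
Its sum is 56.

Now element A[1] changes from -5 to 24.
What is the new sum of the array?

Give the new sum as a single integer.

Answer: 85

Derivation:
Old value at index 1: -5
New value at index 1: 24
Delta = 24 - -5 = 29
New sum = old_sum + delta = 56 + (29) = 85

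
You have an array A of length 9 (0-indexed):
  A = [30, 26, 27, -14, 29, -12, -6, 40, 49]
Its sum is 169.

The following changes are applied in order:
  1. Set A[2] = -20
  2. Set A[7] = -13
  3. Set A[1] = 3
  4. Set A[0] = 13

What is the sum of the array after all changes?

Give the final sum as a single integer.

Initial sum: 169
Change 1: A[2] 27 -> -20, delta = -47, sum = 122
Change 2: A[7] 40 -> -13, delta = -53, sum = 69
Change 3: A[1] 26 -> 3, delta = -23, sum = 46
Change 4: A[0] 30 -> 13, delta = -17, sum = 29

Answer: 29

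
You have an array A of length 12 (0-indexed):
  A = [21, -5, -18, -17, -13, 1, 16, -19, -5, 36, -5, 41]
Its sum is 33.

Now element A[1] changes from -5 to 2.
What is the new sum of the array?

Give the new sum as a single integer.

Old value at index 1: -5
New value at index 1: 2
Delta = 2 - -5 = 7
New sum = old_sum + delta = 33 + (7) = 40

Answer: 40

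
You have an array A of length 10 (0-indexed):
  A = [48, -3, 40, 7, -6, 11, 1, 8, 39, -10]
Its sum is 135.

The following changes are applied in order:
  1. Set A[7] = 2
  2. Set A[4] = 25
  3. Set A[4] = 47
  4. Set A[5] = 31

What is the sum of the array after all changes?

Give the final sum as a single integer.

Answer: 202

Derivation:
Initial sum: 135
Change 1: A[7] 8 -> 2, delta = -6, sum = 129
Change 2: A[4] -6 -> 25, delta = 31, sum = 160
Change 3: A[4] 25 -> 47, delta = 22, sum = 182
Change 4: A[5] 11 -> 31, delta = 20, sum = 202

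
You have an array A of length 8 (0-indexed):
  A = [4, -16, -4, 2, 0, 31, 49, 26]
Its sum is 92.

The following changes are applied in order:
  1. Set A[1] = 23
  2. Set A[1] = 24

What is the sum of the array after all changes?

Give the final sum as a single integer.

Answer: 132

Derivation:
Initial sum: 92
Change 1: A[1] -16 -> 23, delta = 39, sum = 131
Change 2: A[1] 23 -> 24, delta = 1, sum = 132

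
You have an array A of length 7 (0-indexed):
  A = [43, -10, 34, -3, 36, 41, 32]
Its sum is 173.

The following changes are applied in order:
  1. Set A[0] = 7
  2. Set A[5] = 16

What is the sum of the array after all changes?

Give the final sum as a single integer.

Initial sum: 173
Change 1: A[0] 43 -> 7, delta = -36, sum = 137
Change 2: A[5] 41 -> 16, delta = -25, sum = 112

Answer: 112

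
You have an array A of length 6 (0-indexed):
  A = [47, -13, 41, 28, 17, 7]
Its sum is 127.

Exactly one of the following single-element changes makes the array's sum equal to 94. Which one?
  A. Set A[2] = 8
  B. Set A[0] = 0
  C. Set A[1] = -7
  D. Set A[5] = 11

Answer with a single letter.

Answer: A

Derivation:
Option A: A[2] 41->8, delta=-33, new_sum=127+(-33)=94 <-- matches target
Option B: A[0] 47->0, delta=-47, new_sum=127+(-47)=80
Option C: A[1] -13->-7, delta=6, new_sum=127+(6)=133
Option D: A[5] 7->11, delta=4, new_sum=127+(4)=131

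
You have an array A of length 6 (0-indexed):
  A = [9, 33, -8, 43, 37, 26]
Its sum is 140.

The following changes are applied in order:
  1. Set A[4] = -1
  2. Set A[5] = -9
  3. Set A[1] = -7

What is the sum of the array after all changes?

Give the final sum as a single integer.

Answer: 27

Derivation:
Initial sum: 140
Change 1: A[4] 37 -> -1, delta = -38, sum = 102
Change 2: A[5] 26 -> -9, delta = -35, sum = 67
Change 3: A[1] 33 -> -7, delta = -40, sum = 27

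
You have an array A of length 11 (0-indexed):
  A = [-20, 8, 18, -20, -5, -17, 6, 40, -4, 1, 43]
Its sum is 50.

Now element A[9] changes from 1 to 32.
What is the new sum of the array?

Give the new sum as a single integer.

Answer: 81

Derivation:
Old value at index 9: 1
New value at index 9: 32
Delta = 32 - 1 = 31
New sum = old_sum + delta = 50 + (31) = 81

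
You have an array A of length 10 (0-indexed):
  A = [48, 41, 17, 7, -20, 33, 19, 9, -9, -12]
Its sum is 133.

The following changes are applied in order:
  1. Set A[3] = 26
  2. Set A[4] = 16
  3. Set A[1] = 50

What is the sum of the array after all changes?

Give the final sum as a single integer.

Initial sum: 133
Change 1: A[3] 7 -> 26, delta = 19, sum = 152
Change 2: A[4] -20 -> 16, delta = 36, sum = 188
Change 3: A[1] 41 -> 50, delta = 9, sum = 197

Answer: 197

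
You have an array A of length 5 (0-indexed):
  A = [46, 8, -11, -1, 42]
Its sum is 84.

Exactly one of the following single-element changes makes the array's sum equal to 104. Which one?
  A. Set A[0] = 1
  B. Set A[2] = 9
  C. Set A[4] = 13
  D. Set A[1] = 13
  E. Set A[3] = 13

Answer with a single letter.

Option A: A[0] 46->1, delta=-45, new_sum=84+(-45)=39
Option B: A[2] -11->9, delta=20, new_sum=84+(20)=104 <-- matches target
Option C: A[4] 42->13, delta=-29, new_sum=84+(-29)=55
Option D: A[1] 8->13, delta=5, new_sum=84+(5)=89
Option E: A[3] -1->13, delta=14, new_sum=84+(14)=98

Answer: B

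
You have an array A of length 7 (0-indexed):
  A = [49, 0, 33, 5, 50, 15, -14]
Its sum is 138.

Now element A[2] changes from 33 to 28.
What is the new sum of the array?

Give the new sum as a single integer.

Old value at index 2: 33
New value at index 2: 28
Delta = 28 - 33 = -5
New sum = old_sum + delta = 138 + (-5) = 133

Answer: 133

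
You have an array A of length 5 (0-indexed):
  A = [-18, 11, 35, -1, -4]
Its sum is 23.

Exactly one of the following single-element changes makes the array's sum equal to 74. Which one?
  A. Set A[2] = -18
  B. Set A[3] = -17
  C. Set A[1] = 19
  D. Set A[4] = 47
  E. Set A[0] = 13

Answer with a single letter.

Option A: A[2] 35->-18, delta=-53, new_sum=23+(-53)=-30
Option B: A[3] -1->-17, delta=-16, new_sum=23+(-16)=7
Option C: A[1] 11->19, delta=8, new_sum=23+(8)=31
Option D: A[4] -4->47, delta=51, new_sum=23+(51)=74 <-- matches target
Option E: A[0] -18->13, delta=31, new_sum=23+(31)=54

Answer: D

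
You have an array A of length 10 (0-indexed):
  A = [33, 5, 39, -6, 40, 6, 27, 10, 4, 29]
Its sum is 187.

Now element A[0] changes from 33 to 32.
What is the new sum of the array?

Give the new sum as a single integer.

Old value at index 0: 33
New value at index 0: 32
Delta = 32 - 33 = -1
New sum = old_sum + delta = 187 + (-1) = 186

Answer: 186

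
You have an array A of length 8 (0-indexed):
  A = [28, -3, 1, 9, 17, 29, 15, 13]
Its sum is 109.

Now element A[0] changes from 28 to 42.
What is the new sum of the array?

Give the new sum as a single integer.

Answer: 123

Derivation:
Old value at index 0: 28
New value at index 0: 42
Delta = 42 - 28 = 14
New sum = old_sum + delta = 109 + (14) = 123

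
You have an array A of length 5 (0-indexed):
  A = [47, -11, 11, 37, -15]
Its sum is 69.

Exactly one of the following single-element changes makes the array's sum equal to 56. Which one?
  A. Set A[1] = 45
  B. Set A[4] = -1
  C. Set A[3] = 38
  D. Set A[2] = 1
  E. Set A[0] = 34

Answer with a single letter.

Answer: E

Derivation:
Option A: A[1] -11->45, delta=56, new_sum=69+(56)=125
Option B: A[4] -15->-1, delta=14, new_sum=69+(14)=83
Option C: A[3] 37->38, delta=1, new_sum=69+(1)=70
Option D: A[2] 11->1, delta=-10, new_sum=69+(-10)=59
Option E: A[0] 47->34, delta=-13, new_sum=69+(-13)=56 <-- matches target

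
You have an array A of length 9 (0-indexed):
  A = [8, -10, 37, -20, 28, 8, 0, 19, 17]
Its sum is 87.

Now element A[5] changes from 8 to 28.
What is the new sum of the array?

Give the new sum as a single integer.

Old value at index 5: 8
New value at index 5: 28
Delta = 28 - 8 = 20
New sum = old_sum + delta = 87 + (20) = 107

Answer: 107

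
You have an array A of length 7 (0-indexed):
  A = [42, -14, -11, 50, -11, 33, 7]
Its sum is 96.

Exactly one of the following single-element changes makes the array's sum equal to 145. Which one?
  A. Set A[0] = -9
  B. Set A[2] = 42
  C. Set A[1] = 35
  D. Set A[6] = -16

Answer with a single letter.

Answer: C

Derivation:
Option A: A[0] 42->-9, delta=-51, new_sum=96+(-51)=45
Option B: A[2] -11->42, delta=53, new_sum=96+(53)=149
Option C: A[1] -14->35, delta=49, new_sum=96+(49)=145 <-- matches target
Option D: A[6] 7->-16, delta=-23, new_sum=96+(-23)=73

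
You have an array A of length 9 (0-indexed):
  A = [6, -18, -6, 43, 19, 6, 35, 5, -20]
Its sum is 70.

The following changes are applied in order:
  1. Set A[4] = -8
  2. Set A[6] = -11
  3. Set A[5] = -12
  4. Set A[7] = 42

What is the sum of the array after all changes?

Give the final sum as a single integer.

Answer: 16

Derivation:
Initial sum: 70
Change 1: A[4] 19 -> -8, delta = -27, sum = 43
Change 2: A[6] 35 -> -11, delta = -46, sum = -3
Change 3: A[5] 6 -> -12, delta = -18, sum = -21
Change 4: A[7] 5 -> 42, delta = 37, sum = 16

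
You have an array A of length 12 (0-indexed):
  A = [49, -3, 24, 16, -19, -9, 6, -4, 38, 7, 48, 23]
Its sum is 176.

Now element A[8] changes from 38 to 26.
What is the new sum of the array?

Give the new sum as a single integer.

Answer: 164

Derivation:
Old value at index 8: 38
New value at index 8: 26
Delta = 26 - 38 = -12
New sum = old_sum + delta = 176 + (-12) = 164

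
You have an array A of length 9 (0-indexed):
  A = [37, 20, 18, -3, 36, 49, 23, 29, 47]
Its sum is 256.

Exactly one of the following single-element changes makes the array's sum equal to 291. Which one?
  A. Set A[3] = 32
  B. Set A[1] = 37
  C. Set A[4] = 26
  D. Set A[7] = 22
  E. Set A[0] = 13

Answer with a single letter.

Option A: A[3] -3->32, delta=35, new_sum=256+(35)=291 <-- matches target
Option B: A[1] 20->37, delta=17, new_sum=256+(17)=273
Option C: A[4] 36->26, delta=-10, new_sum=256+(-10)=246
Option D: A[7] 29->22, delta=-7, new_sum=256+(-7)=249
Option E: A[0] 37->13, delta=-24, new_sum=256+(-24)=232

Answer: A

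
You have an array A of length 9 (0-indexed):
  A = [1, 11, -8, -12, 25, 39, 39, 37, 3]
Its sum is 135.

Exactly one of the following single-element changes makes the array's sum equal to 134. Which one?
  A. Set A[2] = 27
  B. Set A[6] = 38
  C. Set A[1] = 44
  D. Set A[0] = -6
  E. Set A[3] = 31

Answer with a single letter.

Option A: A[2] -8->27, delta=35, new_sum=135+(35)=170
Option B: A[6] 39->38, delta=-1, new_sum=135+(-1)=134 <-- matches target
Option C: A[1] 11->44, delta=33, new_sum=135+(33)=168
Option D: A[0] 1->-6, delta=-7, new_sum=135+(-7)=128
Option E: A[3] -12->31, delta=43, new_sum=135+(43)=178

Answer: B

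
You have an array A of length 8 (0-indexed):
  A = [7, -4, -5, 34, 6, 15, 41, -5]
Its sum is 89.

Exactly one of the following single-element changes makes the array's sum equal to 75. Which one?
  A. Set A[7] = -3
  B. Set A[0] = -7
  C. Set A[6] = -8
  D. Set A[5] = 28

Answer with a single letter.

Option A: A[7] -5->-3, delta=2, new_sum=89+(2)=91
Option B: A[0] 7->-7, delta=-14, new_sum=89+(-14)=75 <-- matches target
Option C: A[6] 41->-8, delta=-49, new_sum=89+(-49)=40
Option D: A[5] 15->28, delta=13, new_sum=89+(13)=102

Answer: B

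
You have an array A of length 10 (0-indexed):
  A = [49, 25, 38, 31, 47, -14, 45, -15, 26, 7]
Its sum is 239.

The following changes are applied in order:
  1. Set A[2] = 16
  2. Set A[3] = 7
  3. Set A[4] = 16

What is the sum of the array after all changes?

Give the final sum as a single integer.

Answer: 162

Derivation:
Initial sum: 239
Change 1: A[2] 38 -> 16, delta = -22, sum = 217
Change 2: A[3] 31 -> 7, delta = -24, sum = 193
Change 3: A[4] 47 -> 16, delta = -31, sum = 162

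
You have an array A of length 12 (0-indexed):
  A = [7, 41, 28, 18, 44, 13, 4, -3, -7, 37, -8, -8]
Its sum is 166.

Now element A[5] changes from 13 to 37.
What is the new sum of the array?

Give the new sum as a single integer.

Answer: 190

Derivation:
Old value at index 5: 13
New value at index 5: 37
Delta = 37 - 13 = 24
New sum = old_sum + delta = 166 + (24) = 190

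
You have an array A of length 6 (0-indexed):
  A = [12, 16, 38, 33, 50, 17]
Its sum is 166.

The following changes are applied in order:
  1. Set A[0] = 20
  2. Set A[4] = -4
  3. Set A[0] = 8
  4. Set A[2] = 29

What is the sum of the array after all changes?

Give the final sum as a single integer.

Initial sum: 166
Change 1: A[0] 12 -> 20, delta = 8, sum = 174
Change 2: A[4] 50 -> -4, delta = -54, sum = 120
Change 3: A[0] 20 -> 8, delta = -12, sum = 108
Change 4: A[2] 38 -> 29, delta = -9, sum = 99

Answer: 99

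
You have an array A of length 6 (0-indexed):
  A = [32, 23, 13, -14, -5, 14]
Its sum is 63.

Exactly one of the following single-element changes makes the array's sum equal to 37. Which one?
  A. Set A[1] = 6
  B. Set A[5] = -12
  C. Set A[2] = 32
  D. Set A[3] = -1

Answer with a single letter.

Option A: A[1] 23->6, delta=-17, new_sum=63+(-17)=46
Option B: A[5] 14->-12, delta=-26, new_sum=63+(-26)=37 <-- matches target
Option C: A[2] 13->32, delta=19, new_sum=63+(19)=82
Option D: A[3] -14->-1, delta=13, new_sum=63+(13)=76

Answer: B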